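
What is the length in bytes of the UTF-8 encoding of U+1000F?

U+1000F = 0x1000F. UTF-8 uses 1 byte below 0x80, 2 below 0x800, 3 below 0x10000, 4 up to 0x10FFFF. 0x1000F is in U+10000–U+10FFFF → 4 bytes.

4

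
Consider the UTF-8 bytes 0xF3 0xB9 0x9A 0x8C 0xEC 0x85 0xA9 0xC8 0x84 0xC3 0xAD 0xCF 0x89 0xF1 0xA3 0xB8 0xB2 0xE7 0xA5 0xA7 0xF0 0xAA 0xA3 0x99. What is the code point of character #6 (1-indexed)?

Offset 0: leading byte 0xF3 = 11110011 → 4-byte char #1 = F3 B9 9A 8C.
Offset 4: leading byte 0xEC = 11101100 → 3-byte char #2 = EC 85 A9.
Offset 7: leading byte 0xC8 = 11001000 → 2-byte char #3 = C8 84.
Offset 9: leading byte 0xC3 = 11000011 → 2-byte char #4 = C3 AD.
Offset 11: leading byte 0xCF = 11001111 → 2-byte char #5 = CF 89.
Offset 13: leading byte 0xF1 = 11110001 → 4-byte char #6 = F1 A3 B8 B2.
Leading byte 0xF1 = 11110001 matches 11110xxx → 4-byte sequence.
Byte 1: 0xF1 = 11110001, payload 001 (3 bits).
Byte 2: 0xA3 = 10100011 (10xxxxxx ✓), payload 100011.
Byte 3: 0xB8 = 10111000 (10xxxxxx ✓), payload 111000.
Byte 4: 0xB2 = 10110010 (10xxxxxx ✓), payload 110010.
Concatenate: 001100011111000110010 = 0x63E32 (21 bits → U+63E32).

U+63E32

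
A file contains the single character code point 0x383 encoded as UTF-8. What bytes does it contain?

CE 83

U+0383 = 0x383 = 899 decimal. In range U+0080–U+07FF → 2-byte form: 110xxxxx 10xxxxxx.
Binary (11 bits): 01110000011.
Split 5+6: 01110 | 000011.
Byte 1: 11001110 = 0xCE.
Byte 2: 10000011 = 0x83.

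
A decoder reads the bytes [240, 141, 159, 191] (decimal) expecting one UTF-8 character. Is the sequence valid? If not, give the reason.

Leading byte 0xF0 = 11110000 → 4-byte form.
Continuation bytes all match 10xxxxxx. Payload decodes to 0xD7FF.
But 0xD7FF < 0x10000, the minimum for a 4-byte sequence — this is an overlong encoding.

invalid (overlong encoding)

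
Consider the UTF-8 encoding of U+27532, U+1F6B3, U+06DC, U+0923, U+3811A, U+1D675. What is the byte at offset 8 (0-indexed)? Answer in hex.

0xDB

U+27532 → 4-byte form F0 A7 94 B2 at offsets 0–3.
U+1F6B3 → 4-byte form F0 9F 9A B3 at offsets 4–7.
U+06DC → 2-byte form DB 9C at offsets 8–9.
Offset 8 falls in char 3's range; it's byte 1 of DB 9C = 0xDB.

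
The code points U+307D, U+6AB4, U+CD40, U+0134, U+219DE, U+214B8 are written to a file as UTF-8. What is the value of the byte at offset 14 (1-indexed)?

0xA7

1-indexed offset 14 is 0-indexed offset 13.
U+307D → 3-byte form E3 81 BD at offsets 0–2.
U+6AB4 → 3-byte form E6 AA B4 at offsets 3–5.
U+CD40 → 3-byte form EC B5 80 at offsets 6–8.
U+0134 → 2-byte form C4 B4 at offsets 9–10.
U+219DE → 4-byte form F0 A1 A7 9E at offsets 11–14.
Offset 13 falls in char 5's range; it's byte 3 of F0 A1 A7 9E = 0xA7.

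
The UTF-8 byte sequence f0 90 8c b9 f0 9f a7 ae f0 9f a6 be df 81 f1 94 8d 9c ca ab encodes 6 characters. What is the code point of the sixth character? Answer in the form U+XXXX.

Offset 0: leading byte 0xF0 = 11110000 → 4-byte char #1 = F0 90 8C B9.
Offset 4: leading byte 0xF0 = 11110000 → 4-byte char #2 = F0 9F A7 AE.
Offset 8: leading byte 0xF0 = 11110000 → 4-byte char #3 = F0 9F A6 BE.
Offset 12: leading byte 0xDF = 11011111 → 2-byte char #4 = DF 81.
Offset 14: leading byte 0xF1 = 11110001 → 4-byte char #5 = F1 94 8D 9C.
Offset 18: leading byte 0xCA = 11001010 → 2-byte char #6 = CA AB.
Leading byte 0xCA = 11001010 matches 110xxxxx → 2-byte sequence.
Byte 1: 0xCA = 11001010, payload 01010 (5 bits).
Byte 2: 0xAB = 10101011 (10xxxxxx ✓), payload 101011.
Concatenate: 01010101011 = 0x2AB (11 bits → U+02AB).

U+02AB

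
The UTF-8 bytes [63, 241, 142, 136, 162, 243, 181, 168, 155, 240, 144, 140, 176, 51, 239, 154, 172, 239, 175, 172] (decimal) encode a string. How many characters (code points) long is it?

Byte at offset 0: 0x3F = 00111111 → 1-byte char (#1). Advance 1.
Byte at offset 1: 0xF1 = 11110001 → 4-byte char (#2). Advance 4.
Byte at offset 5: 0xF3 = 11110011 → 4-byte char (#3). Advance 4.
Byte at offset 9: 0xF0 = 11110000 → 4-byte char (#4). Advance 4.
Byte at offset 13: 0x33 = 00110011 → 1-byte char (#5). Advance 1.
Byte at offset 14: 0xEF = 11101111 → 3-byte char (#6). Advance 3.
Byte at offset 17: 0xEF = 11101111 → 3-byte char (#7). Advance 3.
Reached end at offset 20 after 7 code points.

7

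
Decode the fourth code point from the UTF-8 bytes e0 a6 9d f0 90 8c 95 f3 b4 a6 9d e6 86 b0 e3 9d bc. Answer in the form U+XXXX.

Offset 0: leading byte 0xE0 = 11100000 → 3-byte char #1 = E0 A6 9D.
Offset 3: leading byte 0xF0 = 11110000 → 4-byte char #2 = F0 90 8C 95.
Offset 7: leading byte 0xF3 = 11110011 → 4-byte char #3 = F3 B4 A6 9D.
Offset 11: leading byte 0xE6 = 11100110 → 3-byte char #4 = E6 86 B0.
Leading byte 0xE6 = 11100110 matches 1110xxxx → 3-byte sequence.
Byte 1: 0xE6 = 11100110, payload 0110 (4 bits).
Byte 2: 0x86 = 10000110 (10xxxxxx ✓), payload 000110.
Byte 3: 0xB0 = 10110000 (10xxxxxx ✓), payload 110000.
Concatenate: 0110000110110000 = 0x61B0 (16 bits → U+61B0).

U+61B0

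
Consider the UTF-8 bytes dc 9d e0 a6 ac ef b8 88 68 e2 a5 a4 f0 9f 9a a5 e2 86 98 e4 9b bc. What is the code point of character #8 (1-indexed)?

U+46FC

Offset 0: leading byte 0xDC = 11011100 → 2-byte char #1 = DC 9D.
Offset 2: leading byte 0xE0 = 11100000 → 3-byte char #2 = E0 A6 AC.
Offset 5: leading byte 0xEF = 11101111 → 3-byte char #3 = EF B8 88.
Offset 8: leading byte 0x68 = 01101000 → 1-byte char #4 = 68.
Offset 9: leading byte 0xE2 = 11100010 → 3-byte char #5 = E2 A5 A4.
Offset 12: leading byte 0xF0 = 11110000 → 4-byte char #6 = F0 9F 9A A5.
Offset 16: leading byte 0xE2 = 11100010 → 3-byte char #7 = E2 86 98.
Offset 19: leading byte 0xE4 = 11100100 → 3-byte char #8 = E4 9B BC.
Leading byte 0xE4 = 11100100 matches 1110xxxx → 3-byte sequence.
Byte 1: 0xE4 = 11100100, payload 0100 (4 bits).
Byte 2: 0x9B = 10011011 (10xxxxxx ✓), payload 011011.
Byte 3: 0xBC = 10111100 (10xxxxxx ✓), payload 111100.
Concatenate: 0100011011111100 = 0x46FC (16 bits → U+46FC).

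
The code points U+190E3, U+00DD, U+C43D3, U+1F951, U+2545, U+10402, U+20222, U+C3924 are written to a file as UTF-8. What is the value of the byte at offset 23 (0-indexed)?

U+190E3 → 4-byte form F0 99 83 A3 at offsets 0–3.
U+00DD → 2-byte form C3 9D at offsets 4–5.
U+C43D3 → 4-byte form F3 84 8F 93 at offsets 6–9.
U+1F951 → 4-byte form F0 9F A5 91 at offsets 10–13.
U+2545 → 3-byte form E2 95 85 at offsets 14–16.
U+10402 → 4-byte form F0 90 90 82 at offsets 17–20.
U+20222 → 4-byte form F0 A0 88 A2 at offsets 21–24.
Offset 23 falls in char 7's range; it's byte 3 of F0 A0 88 A2 = 0x88.

0x88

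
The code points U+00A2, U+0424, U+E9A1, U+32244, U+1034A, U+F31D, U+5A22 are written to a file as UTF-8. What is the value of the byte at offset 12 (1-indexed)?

0xF0

1-indexed offset 12 is 0-indexed offset 11.
U+00A2 → 2-byte form C2 A2 at offsets 0–1.
U+0424 → 2-byte form D0 A4 at offsets 2–3.
U+E9A1 → 3-byte form EE A6 A1 at offsets 4–6.
U+32244 → 4-byte form F0 B2 89 84 at offsets 7–10.
U+1034A → 4-byte form F0 90 8D 8A at offsets 11–14.
Offset 11 falls in char 5's range; it's byte 1 of F0 90 8D 8A = 0xF0.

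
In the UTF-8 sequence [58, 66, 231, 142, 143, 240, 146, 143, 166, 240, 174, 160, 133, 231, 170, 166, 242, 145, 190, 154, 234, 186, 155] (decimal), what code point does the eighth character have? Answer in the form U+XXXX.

Offset 0: leading byte 0x3A = 00111010 → 1-byte char #1 = 3A.
Offset 1: leading byte 0x42 = 01000010 → 1-byte char #2 = 42.
Offset 2: leading byte 0xE7 = 11100111 → 3-byte char #3 = E7 8E 8F.
Offset 5: leading byte 0xF0 = 11110000 → 4-byte char #4 = F0 92 8F A6.
Offset 9: leading byte 0xF0 = 11110000 → 4-byte char #5 = F0 AE A0 85.
Offset 13: leading byte 0xE7 = 11100111 → 3-byte char #6 = E7 AA A6.
Offset 16: leading byte 0xF2 = 11110010 → 4-byte char #7 = F2 91 BE 9A.
Offset 20: leading byte 0xEA = 11101010 → 3-byte char #8 = EA BA 9B.
Leading byte 0xEA = 11101010 matches 1110xxxx → 3-byte sequence.
Byte 1: 0xEA = 11101010, payload 1010 (4 bits).
Byte 2: 0xBA = 10111010 (10xxxxxx ✓), payload 111010.
Byte 3: 0x9B = 10011011 (10xxxxxx ✓), payload 011011.
Concatenate: 1010111010011011 = 0xAE9B (16 bits → U+AE9B).

U+AE9B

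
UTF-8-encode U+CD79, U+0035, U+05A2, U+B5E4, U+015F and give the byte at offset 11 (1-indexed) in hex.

0x9F

1-indexed offset 11 is 0-indexed offset 10.
U+CD79 → 3-byte form EC B5 B9 at offsets 0–2.
U+0035 → 1-byte form 35 at offsets 3–3.
U+05A2 → 2-byte form D6 A2 at offsets 4–5.
U+B5E4 → 3-byte form EB 97 A4 at offsets 6–8.
U+015F → 2-byte form C5 9F at offsets 9–10.
Offset 10 falls in char 5's range; it's byte 2 of C5 9F = 0x9F.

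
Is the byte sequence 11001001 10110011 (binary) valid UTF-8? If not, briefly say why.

valid

Leading byte 0xC9 = 11001001 → 2-byte form.
Continuation bytes 0xB3=10110011 all match 10xxxxxx.
Decoded value 0x273 is ≥ 0x80 (shortest form) and not a surrogate.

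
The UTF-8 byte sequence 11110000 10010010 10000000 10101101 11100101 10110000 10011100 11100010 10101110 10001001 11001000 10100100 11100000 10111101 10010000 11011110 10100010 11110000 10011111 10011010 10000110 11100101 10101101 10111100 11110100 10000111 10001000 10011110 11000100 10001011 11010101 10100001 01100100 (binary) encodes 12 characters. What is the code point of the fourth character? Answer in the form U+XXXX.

Offset 0: leading byte 0xF0 = 11110000 → 4-byte char #1 = F0 92 80 AD.
Offset 4: leading byte 0xE5 = 11100101 → 3-byte char #2 = E5 B0 9C.
Offset 7: leading byte 0xE2 = 11100010 → 3-byte char #3 = E2 AE 89.
Offset 10: leading byte 0xC8 = 11001000 → 2-byte char #4 = C8 A4.
Leading byte 0xC8 = 11001000 matches 110xxxxx → 2-byte sequence.
Byte 1: 0xC8 = 11001000, payload 01000 (5 bits).
Byte 2: 0xA4 = 10100100 (10xxxxxx ✓), payload 100100.
Concatenate: 01000100100 = 0x224 (11 bits → U+0224).

U+0224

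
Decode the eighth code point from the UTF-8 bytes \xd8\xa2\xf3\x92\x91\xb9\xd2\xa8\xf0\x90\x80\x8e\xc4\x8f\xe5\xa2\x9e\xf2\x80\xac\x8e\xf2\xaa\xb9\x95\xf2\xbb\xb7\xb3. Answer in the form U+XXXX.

U+AAE55

Offset 0: leading byte 0xD8 = 11011000 → 2-byte char #1 = D8 A2.
Offset 2: leading byte 0xF3 = 11110011 → 4-byte char #2 = F3 92 91 B9.
Offset 6: leading byte 0xD2 = 11010010 → 2-byte char #3 = D2 A8.
Offset 8: leading byte 0xF0 = 11110000 → 4-byte char #4 = F0 90 80 8E.
Offset 12: leading byte 0xC4 = 11000100 → 2-byte char #5 = C4 8F.
Offset 14: leading byte 0xE5 = 11100101 → 3-byte char #6 = E5 A2 9E.
Offset 17: leading byte 0xF2 = 11110010 → 4-byte char #7 = F2 80 AC 8E.
Offset 21: leading byte 0xF2 = 11110010 → 4-byte char #8 = F2 AA B9 95.
Leading byte 0xF2 = 11110010 matches 11110xxx → 4-byte sequence.
Byte 1: 0xF2 = 11110010, payload 010 (3 bits).
Byte 2: 0xAA = 10101010 (10xxxxxx ✓), payload 101010.
Byte 3: 0xB9 = 10111001 (10xxxxxx ✓), payload 111001.
Byte 4: 0x95 = 10010101 (10xxxxxx ✓), payload 010101.
Concatenate: 010101010111001010101 = 0xAAE55 (21 bits → U+AAE55).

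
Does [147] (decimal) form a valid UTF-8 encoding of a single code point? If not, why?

Byte 0x93 = 10010011 has the form 10xxxxxx — a continuation byte — but there is no preceding leading byte.

invalid (continuation byte with no leading byte)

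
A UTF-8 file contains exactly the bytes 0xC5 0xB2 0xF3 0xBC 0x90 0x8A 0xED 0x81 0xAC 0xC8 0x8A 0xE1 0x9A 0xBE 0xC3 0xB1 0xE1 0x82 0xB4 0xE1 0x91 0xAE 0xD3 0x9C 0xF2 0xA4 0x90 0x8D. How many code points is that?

Byte at offset 0: 0xC5 = 11000101 → 2-byte char (#1). Advance 2.
Byte at offset 2: 0xF3 = 11110011 → 4-byte char (#2). Advance 4.
Byte at offset 6: 0xED = 11101101 → 3-byte char (#3). Advance 3.
Byte at offset 9: 0xC8 = 11001000 → 2-byte char (#4). Advance 2.
Byte at offset 11: 0xE1 = 11100001 → 3-byte char (#5). Advance 3.
Byte at offset 14: 0xC3 = 11000011 → 2-byte char (#6). Advance 2.
Byte at offset 16: 0xE1 = 11100001 → 3-byte char (#7). Advance 3.
Byte at offset 19: 0xE1 = 11100001 → 3-byte char (#8). Advance 3.
Byte at offset 22: 0xD3 = 11010011 → 2-byte char (#9). Advance 2.
Byte at offset 24: 0xF2 = 11110010 → 4-byte char (#10). Advance 4.
Reached end at offset 28 after 10 code points.

10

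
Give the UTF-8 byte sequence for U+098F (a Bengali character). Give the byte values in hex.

E0 A6 8F

U+098F = 0x98F = 2447 decimal. In range U+0800–U+FFFF → 3-byte form: 1110xxxx 10xxxxxx 10xxxxxx.
Binary (16 bits): 0000100110001111.
Split 4+6+6: 0000 | 100110 | 001111.
Byte 1: 11100000 = 0xE0.
Byte 2: 10100110 = 0xA6.
Byte 3: 10001111 = 0x8F.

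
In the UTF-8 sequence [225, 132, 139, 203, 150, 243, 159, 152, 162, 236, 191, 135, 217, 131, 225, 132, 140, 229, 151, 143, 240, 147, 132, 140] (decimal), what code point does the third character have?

Offset 0: leading byte 0xE1 = 11100001 → 3-byte char #1 = E1 84 8B.
Offset 3: leading byte 0xCB = 11001011 → 2-byte char #2 = CB 96.
Offset 5: leading byte 0xF3 = 11110011 → 4-byte char #3 = F3 9F 98 A2.
Leading byte 0xF3 = 11110011 matches 11110xxx → 4-byte sequence.
Byte 1: 0xF3 = 11110011, payload 011 (3 bits).
Byte 2: 0x9F = 10011111 (10xxxxxx ✓), payload 011111.
Byte 3: 0x98 = 10011000 (10xxxxxx ✓), payload 011000.
Byte 4: 0xA2 = 10100010 (10xxxxxx ✓), payload 100010.
Concatenate: 011011111011000100010 = 0xDF622 (21 bits → U+DF622).

U+DF622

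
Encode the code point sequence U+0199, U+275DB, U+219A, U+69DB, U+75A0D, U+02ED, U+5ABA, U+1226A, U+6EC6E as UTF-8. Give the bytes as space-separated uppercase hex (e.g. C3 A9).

U+0199: 2-byte form → C6 99.
U+275DB: 4-byte form → F0 A7 97 9B.
U+219A: 3-byte form → E2 86 9A.
U+69DB: 3-byte form → E6 A7 9B.
U+75A0D: 4-byte form → F1 B5 A8 8D.
U+02ED: 2-byte form → CB AD.
U+5ABA: 3-byte form → E5 AA BA.
U+1226A: 4-byte form → F0 92 89 AA.
U+6EC6E: 4-byte form → F1 AE B1 AE.
Concatenated (29 bytes): C6 99 F0 A7 97 9B E2 86 9A E6 A7 9B F1 B5 A8 8D CB AD E5 AA BA F0 92 89 AA F1 AE B1 AE.

C6 99 F0 A7 97 9B E2 86 9A E6 A7 9B F1 B5 A8 8D CB AD E5 AA BA F0 92 89 AA F1 AE B1 AE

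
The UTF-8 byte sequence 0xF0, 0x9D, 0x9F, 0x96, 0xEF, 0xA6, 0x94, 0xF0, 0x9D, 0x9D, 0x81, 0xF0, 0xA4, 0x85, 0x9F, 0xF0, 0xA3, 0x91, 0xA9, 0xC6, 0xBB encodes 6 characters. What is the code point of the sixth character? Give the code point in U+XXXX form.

U+01BB

Offset 0: leading byte 0xF0 = 11110000 → 4-byte char #1 = F0 9D 9F 96.
Offset 4: leading byte 0xEF = 11101111 → 3-byte char #2 = EF A6 94.
Offset 7: leading byte 0xF0 = 11110000 → 4-byte char #3 = F0 9D 9D 81.
Offset 11: leading byte 0xF0 = 11110000 → 4-byte char #4 = F0 A4 85 9F.
Offset 15: leading byte 0xF0 = 11110000 → 4-byte char #5 = F0 A3 91 A9.
Offset 19: leading byte 0xC6 = 11000110 → 2-byte char #6 = C6 BB.
Leading byte 0xC6 = 11000110 matches 110xxxxx → 2-byte sequence.
Byte 1: 0xC6 = 11000110, payload 00110 (5 bits).
Byte 2: 0xBB = 10111011 (10xxxxxx ✓), payload 111011.
Concatenate: 00110111011 = 0x1BB (11 bits → U+01BB).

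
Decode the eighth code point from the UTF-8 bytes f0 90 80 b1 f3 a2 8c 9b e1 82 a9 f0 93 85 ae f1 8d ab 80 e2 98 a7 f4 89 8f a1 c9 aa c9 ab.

U+026A

Offset 0: leading byte 0xF0 = 11110000 → 4-byte char #1 = F0 90 80 B1.
Offset 4: leading byte 0xF3 = 11110011 → 4-byte char #2 = F3 A2 8C 9B.
Offset 8: leading byte 0xE1 = 11100001 → 3-byte char #3 = E1 82 A9.
Offset 11: leading byte 0xF0 = 11110000 → 4-byte char #4 = F0 93 85 AE.
Offset 15: leading byte 0xF1 = 11110001 → 4-byte char #5 = F1 8D AB 80.
Offset 19: leading byte 0xE2 = 11100010 → 3-byte char #6 = E2 98 A7.
Offset 22: leading byte 0xF4 = 11110100 → 4-byte char #7 = F4 89 8F A1.
Offset 26: leading byte 0xC9 = 11001001 → 2-byte char #8 = C9 AA.
Leading byte 0xC9 = 11001001 matches 110xxxxx → 2-byte sequence.
Byte 1: 0xC9 = 11001001, payload 01001 (5 bits).
Byte 2: 0xAA = 10101010 (10xxxxxx ✓), payload 101010.
Concatenate: 01001101010 = 0x26A (11 bits → U+026A).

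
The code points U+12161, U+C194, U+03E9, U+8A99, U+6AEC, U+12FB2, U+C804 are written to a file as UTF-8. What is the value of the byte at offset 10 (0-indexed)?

U+12161 → 4-byte form F0 92 85 A1 at offsets 0–3.
U+C194 → 3-byte form EC 86 94 at offsets 4–6.
U+03E9 → 2-byte form CF A9 at offsets 7–8.
U+8A99 → 3-byte form E8 AA 99 at offsets 9–11.
Offset 10 falls in char 4's range; it's byte 2 of E8 AA 99 = 0xAA.

0xAA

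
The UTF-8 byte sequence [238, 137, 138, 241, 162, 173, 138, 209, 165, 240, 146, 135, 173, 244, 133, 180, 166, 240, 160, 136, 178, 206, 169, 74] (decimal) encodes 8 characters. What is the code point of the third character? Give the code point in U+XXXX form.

Offset 0: leading byte 0xEE = 11101110 → 3-byte char #1 = EE 89 8A.
Offset 3: leading byte 0xF1 = 11110001 → 4-byte char #2 = F1 A2 AD 8A.
Offset 7: leading byte 0xD1 = 11010001 → 2-byte char #3 = D1 A5.
Leading byte 0xD1 = 11010001 matches 110xxxxx → 2-byte sequence.
Byte 1: 0xD1 = 11010001, payload 10001 (5 bits).
Byte 2: 0xA5 = 10100101 (10xxxxxx ✓), payload 100101.
Concatenate: 10001100101 = 0x465 (11 bits → U+0465).

U+0465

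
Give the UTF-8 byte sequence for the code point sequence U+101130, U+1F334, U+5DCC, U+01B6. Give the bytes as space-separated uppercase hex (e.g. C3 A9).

U+101130: 4-byte form → F4 81 84 B0.
U+1F334: 4-byte form → F0 9F 8C B4.
U+5DCC: 3-byte form → E5 B7 8C.
U+01B6: 2-byte form → C6 B6.
Concatenated (13 bytes): F4 81 84 B0 F0 9F 8C B4 E5 B7 8C C6 B6.

F4 81 84 B0 F0 9F 8C B4 E5 B7 8C C6 B6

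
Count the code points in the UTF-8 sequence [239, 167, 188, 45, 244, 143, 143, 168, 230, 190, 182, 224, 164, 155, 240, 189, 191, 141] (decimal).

6

Byte at offset 0: 0xEF = 11101111 → 3-byte char (#1). Advance 3.
Byte at offset 3: 0x2D = 00101101 → 1-byte char (#2). Advance 1.
Byte at offset 4: 0xF4 = 11110100 → 4-byte char (#3). Advance 4.
Byte at offset 8: 0xE6 = 11100110 → 3-byte char (#4). Advance 3.
Byte at offset 11: 0xE0 = 11100000 → 3-byte char (#5). Advance 3.
Byte at offset 14: 0xF0 = 11110000 → 4-byte char (#6). Advance 4.
Reached end at offset 18 after 6 code points.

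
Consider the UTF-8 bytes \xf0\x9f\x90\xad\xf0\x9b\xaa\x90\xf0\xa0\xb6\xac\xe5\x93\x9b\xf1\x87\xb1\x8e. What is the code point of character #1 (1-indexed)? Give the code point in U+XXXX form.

U+1F42D

Offset 0: leading byte 0xF0 = 11110000 → 4-byte char #1 = F0 9F 90 AD.
Leading byte 0xF0 = 11110000 matches 11110xxx → 4-byte sequence.
Byte 1: 0xF0 = 11110000, payload 000 (3 bits).
Byte 2: 0x9F = 10011111 (10xxxxxx ✓), payload 011111.
Byte 3: 0x90 = 10010000 (10xxxxxx ✓), payload 010000.
Byte 4: 0xAD = 10101101 (10xxxxxx ✓), payload 101101.
Concatenate: 000011111010000101101 = 0x1F42D (21 bits → U+1F42D).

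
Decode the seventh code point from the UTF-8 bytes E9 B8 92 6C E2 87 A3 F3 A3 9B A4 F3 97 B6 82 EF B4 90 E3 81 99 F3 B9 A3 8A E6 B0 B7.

U+3059

Offset 0: leading byte 0xE9 = 11101001 → 3-byte char #1 = E9 B8 92.
Offset 3: leading byte 0x6C = 01101100 → 1-byte char #2 = 6C.
Offset 4: leading byte 0xE2 = 11100010 → 3-byte char #3 = E2 87 A3.
Offset 7: leading byte 0xF3 = 11110011 → 4-byte char #4 = F3 A3 9B A4.
Offset 11: leading byte 0xF3 = 11110011 → 4-byte char #5 = F3 97 B6 82.
Offset 15: leading byte 0xEF = 11101111 → 3-byte char #6 = EF B4 90.
Offset 18: leading byte 0xE3 = 11100011 → 3-byte char #7 = E3 81 99.
Leading byte 0xE3 = 11100011 matches 1110xxxx → 3-byte sequence.
Byte 1: 0xE3 = 11100011, payload 0011 (4 bits).
Byte 2: 0x81 = 10000001 (10xxxxxx ✓), payload 000001.
Byte 3: 0x99 = 10011001 (10xxxxxx ✓), payload 011001.
Concatenate: 0011000001011001 = 0x3059 (16 bits → U+3059).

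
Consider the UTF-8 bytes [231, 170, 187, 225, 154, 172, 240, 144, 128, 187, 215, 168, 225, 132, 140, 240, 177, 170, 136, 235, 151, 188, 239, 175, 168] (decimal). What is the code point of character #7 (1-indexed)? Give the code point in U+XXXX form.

Offset 0: leading byte 0xE7 = 11100111 → 3-byte char #1 = E7 AA BB.
Offset 3: leading byte 0xE1 = 11100001 → 3-byte char #2 = E1 9A AC.
Offset 6: leading byte 0xF0 = 11110000 → 4-byte char #3 = F0 90 80 BB.
Offset 10: leading byte 0xD7 = 11010111 → 2-byte char #4 = D7 A8.
Offset 12: leading byte 0xE1 = 11100001 → 3-byte char #5 = E1 84 8C.
Offset 15: leading byte 0xF0 = 11110000 → 4-byte char #6 = F0 B1 AA 88.
Offset 19: leading byte 0xEB = 11101011 → 3-byte char #7 = EB 97 BC.
Leading byte 0xEB = 11101011 matches 1110xxxx → 3-byte sequence.
Byte 1: 0xEB = 11101011, payload 1011 (4 bits).
Byte 2: 0x97 = 10010111 (10xxxxxx ✓), payload 010111.
Byte 3: 0xBC = 10111100 (10xxxxxx ✓), payload 111100.
Concatenate: 1011010111111100 = 0xB5FC (16 bits → U+B5FC).

U+B5FC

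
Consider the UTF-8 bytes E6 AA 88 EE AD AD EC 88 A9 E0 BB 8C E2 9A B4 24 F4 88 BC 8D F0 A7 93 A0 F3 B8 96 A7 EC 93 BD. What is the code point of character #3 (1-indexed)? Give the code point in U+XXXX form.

Offset 0: leading byte 0xE6 = 11100110 → 3-byte char #1 = E6 AA 88.
Offset 3: leading byte 0xEE = 11101110 → 3-byte char #2 = EE AD AD.
Offset 6: leading byte 0xEC = 11101100 → 3-byte char #3 = EC 88 A9.
Leading byte 0xEC = 11101100 matches 1110xxxx → 3-byte sequence.
Byte 1: 0xEC = 11101100, payload 1100 (4 bits).
Byte 2: 0x88 = 10001000 (10xxxxxx ✓), payload 001000.
Byte 3: 0xA9 = 10101001 (10xxxxxx ✓), payload 101001.
Concatenate: 1100001000101001 = 0xC229 (16 bits → U+C229).

U+C229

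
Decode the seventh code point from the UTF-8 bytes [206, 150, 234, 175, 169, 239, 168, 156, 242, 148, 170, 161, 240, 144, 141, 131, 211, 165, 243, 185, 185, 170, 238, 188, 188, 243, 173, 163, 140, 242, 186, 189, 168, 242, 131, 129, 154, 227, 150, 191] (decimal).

Offset 0: leading byte 0xCE = 11001110 → 2-byte char #1 = CE 96.
Offset 2: leading byte 0xEA = 11101010 → 3-byte char #2 = EA AF A9.
Offset 5: leading byte 0xEF = 11101111 → 3-byte char #3 = EF A8 9C.
Offset 8: leading byte 0xF2 = 11110010 → 4-byte char #4 = F2 94 AA A1.
Offset 12: leading byte 0xF0 = 11110000 → 4-byte char #5 = F0 90 8D 83.
Offset 16: leading byte 0xD3 = 11010011 → 2-byte char #6 = D3 A5.
Offset 18: leading byte 0xF3 = 11110011 → 4-byte char #7 = F3 B9 B9 AA.
Leading byte 0xF3 = 11110011 matches 11110xxx → 4-byte sequence.
Byte 1: 0xF3 = 11110011, payload 011 (3 bits).
Byte 2: 0xB9 = 10111001 (10xxxxxx ✓), payload 111001.
Byte 3: 0xB9 = 10111001 (10xxxxxx ✓), payload 111001.
Byte 4: 0xAA = 10101010 (10xxxxxx ✓), payload 101010.
Concatenate: 011111001111001101010 = 0xF9E6A (21 bits → U+F9E6A).

U+F9E6A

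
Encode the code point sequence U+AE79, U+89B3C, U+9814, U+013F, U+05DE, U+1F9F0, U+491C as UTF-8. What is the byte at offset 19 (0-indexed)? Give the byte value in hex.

0xA4

U+AE79 → 3-byte form EA B9 B9 at offsets 0–2.
U+89B3C → 4-byte form F2 89 AC BC at offsets 3–6.
U+9814 → 3-byte form E9 A0 94 at offsets 7–9.
U+013F → 2-byte form C4 BF at offsets 10–11.
U+05DE → 2-byte form D7 9E at offsets 12–13.
U+1F9F0 → 4-byte form F0 9F A7 B0 at offsets 14–17.
U+491C → 3-byte form E4 A4 9C at offsets 18–20.
Offset 19 falls in char 7's range; it's byte 2 of E4 A4 9C = 0xA4.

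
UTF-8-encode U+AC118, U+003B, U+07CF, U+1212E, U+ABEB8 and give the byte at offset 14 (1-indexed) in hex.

1-indexed offset 14 is 0-indexed offset 13.
U+AC118 → 4-byte form F2 AC 84 98 at offsets 0–3.
U+003B → 1-byte form 3B at offsets 4–4.
U+07CF → 2-byte form DF 8F at offsets 5–6.
U+1212E → 4-byte form F0 92 84 AE at offsets 7–10.
U+ABEB8 → 4-byte form F2 AB BA B8 at offsets 11–14.
Offset 13 falls in char 5's range; it's byte 3 of F2 AB BA B8 = 0xBA.

0xBA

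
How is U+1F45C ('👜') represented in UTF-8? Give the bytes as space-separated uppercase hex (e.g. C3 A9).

U+1F45C = 0x1F45C = 128092 decimal. In range U+10000–U+10FFFF → 4-byte form: 11110xxx 10xxxxxx 10xxxxxx 10xxxxxx.
Binary (21 bits): 000011111010001011100.
Split 3+6+6+6: 000 | 011111 | 010001 | 011100.
Byte 1: 11110000 = 0xF0.
Byte 2: 10011111 = 0x9F.
Byte 3: 10010001 = 0x91.
Byte 4: 10011100 = 0x9C.

F0 9F 91 9C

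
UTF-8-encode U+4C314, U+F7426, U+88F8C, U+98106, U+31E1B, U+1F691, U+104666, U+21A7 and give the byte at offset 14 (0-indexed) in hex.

0x84

U+4C314 → 4-byte form F1 8C 8C 94 at offsets 0–3.
U+F7426 → 4-byte form F3 B7 90 A6 at offsets 4–7.
U+88F8C → 4-byte form F2 88 BE 8C at offsets 8–11.
U+98106 → 4-byte form F2 98 84 86 at offsets 12–15.
Offset 14 falls in char 4's range; it's byte 3 of F2 98 84 86 = 0x84.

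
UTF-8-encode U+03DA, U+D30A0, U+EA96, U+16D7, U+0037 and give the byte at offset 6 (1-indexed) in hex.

1-indexed offset 6 is 0-indexed offset 5.
U+03DA → 2-byte form CF 9A at offsets 0–1.
U+D30A0 → 4-byte form F3 93 82 A0 at offsets 2–5.
Offset 5 falls in char 2's range; it's byte 4 of F3 93 82 A0 = 0xA0.

0xA0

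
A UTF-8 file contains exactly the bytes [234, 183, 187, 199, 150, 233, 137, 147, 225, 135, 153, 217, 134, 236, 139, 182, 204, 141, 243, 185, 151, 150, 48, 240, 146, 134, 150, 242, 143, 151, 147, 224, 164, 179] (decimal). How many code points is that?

12

Byte at offset 0: 0xEA = 11101010 → 3-byte char (#1). Advance 3.
Byte at offset 3: 0xC7 = 11000111 → 2-byte char (#2). Advance 2.
Byte at offset 5: 0xE9 = 11101001 → 3-byte char (#3). Advance 3.
Byte at offset 8: 0xE1 = 11100001 → 3-byte char (#4). Advance 3.
Byte at offset 11: 0xD9 = 11011001 → 2-byte char (#5). Advance 2.
Byte at offset 13: 0xEC = 11101100 → 3-byte char (#6). Advance 3.
Byte at offset 16: 0xCC = 11001100 → 2-byte char (#7). Advance 2.
Byte at offset 18: 0xF3 = 11110011 → 4-byte char (#8). Advance 4.
Byte at offset 22: 0x30 = 00110000 → 1-byte char (#9). Advance 1.
Byte at offset 23: 0xF0 = 11110000 → 4-byte char (#10). Advance 4.
Byte at offset 27: 0xF2 = 11110010 → 4-byte char (#11). Advance 4.
Byte at offset 31: 0xE0 = 11100000 → 3-byte char (#12). Advance 3.
Reached end at offset 34 after 12 code points.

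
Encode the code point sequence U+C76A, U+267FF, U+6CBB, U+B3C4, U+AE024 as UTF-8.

U+C76A: 3-byte form → EC 9D AA.
U+267FF: 4-byte form → F0 A6 9F BF.
U+6CBB: 3-byte form → E6 B2 BB.
U+B3C4: 3-byte form → EB 8F 84.
U+AE024: 4-byte form → F2 AE 80 A4.
Concatenated (17 bytes): EC 9D AA F0 A6 9F BF E6 B2 BB EB 8F 84 F2 AE 80 A4.

EC 9D AA F0 A6 9F BF E6 B2 BB EB 8F 84 F2 AE 80 A4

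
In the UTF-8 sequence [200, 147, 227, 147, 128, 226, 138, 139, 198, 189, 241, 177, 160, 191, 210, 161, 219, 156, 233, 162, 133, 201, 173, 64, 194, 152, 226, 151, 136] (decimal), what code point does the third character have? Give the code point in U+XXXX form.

U+228B

Offset 0: leading byte 0xC8 = 11001000 → 2-byte char #1 = C8 93.
Offset 2: leading byte 0xE3 = 11100011 → 3-byte char #2 = E3 93 80.
Offset 5: leading byte 0xE2 = 11100010 → 3-byte char #3 = E2 8A 8B.
Leading byte 0xE2 = 11100010 matches 1110xxxx → 3-byte sequence.
Byte 1: 0xE2 = 11100010, payload 0010 (4 bits).
Byte 2: 0x8A = 10001010 (10xxxxxx ✓), payload 001010.
Byte 3: 0x8B = 10001011 (10xxxxxx ✓), payload 001011.
Concatenate: 0010001010001011 = 0x228B (16 bits → U+228B).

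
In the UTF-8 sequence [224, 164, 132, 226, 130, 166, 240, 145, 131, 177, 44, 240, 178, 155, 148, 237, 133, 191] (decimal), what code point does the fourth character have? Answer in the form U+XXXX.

Offset 0: leading byte 0xE0 = 11100000 → 3-byte char #1 = E0 A4 84.
Offset 3: leading byte 0xE2 = 11100010 → 3-byte char #2 = E2 82 A6.
Offset 6: leading byte 0xF0 = 11110000 → 4-byte char #3 = F0 91 83 B1.
Offset 10: leading byte 0x2C = 00101100 → 1-byte char #4 = 2C.
Leading byte 0x2C = 00101100 matches 0xxxxxxx → 1-byte sequence.
Byte 1: 0x2C = 00101100, payload 0101100 (7 bits).
Concatenate: 0101100 = 0x2C (7 bits → U+002C).

U+002C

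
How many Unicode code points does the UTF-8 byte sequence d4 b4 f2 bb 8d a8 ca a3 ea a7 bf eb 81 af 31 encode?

Byte at offset 0: 0xD4 = 11010100 → 2-byte char (#1). Advance 2.
Byte at offset 2: 0xF2 = 11110010 → 4-byte char (#2). Advance 4.
Byte at offset 6: 0xCA = 11001010 → 2-byte char (#3). Advance 2.
Byte at offset 8: 0xEA = 11101010 → 3-byte char (#4). Advance 3.
Byte at offset 11: 0xEB = 11101011 → 3-byte char (#5). Advance 3.
Byte at offset 14: 0x31 = 00110001 → 1-byte char (#6). Advance 1.
Reached end at offset 15 after 6 code points.

6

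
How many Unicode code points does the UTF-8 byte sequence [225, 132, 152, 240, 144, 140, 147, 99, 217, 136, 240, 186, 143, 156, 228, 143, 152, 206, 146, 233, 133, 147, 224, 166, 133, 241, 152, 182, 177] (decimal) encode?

Byte at offset 0: 0xE1 = 11100001 → 3-byte char (#1). Advance 3.
Byte at offset 3: 0xF0 = 11110000 → 4-byte char (#2). Advance 4.
Byte at offset 7: 0x63 = 01100011 → 1-byte char (#3). Advance 1.
Byte at offset 8: 0xD9 = 11011001 → 2-byte char (#4). Advance 2.
Byte at offset 10: 0xF0 = 11110000 → 4-byte char (#5). Advance 4.
Byte at offset 14: 0xE4 = 11100100 → 3-byte char (#6). Advance 3.
Byte at offset 17: 0xCE = 11001110 → 2-byte char (#7). Advance 2.
Byte at offset 19: 0xE9 = 11101001 → 3-byte char (#8). Advance 3.
Byte at offset 22: 0xE0 = 11100000 → 3-byte char (#9). Advance 3.
Byte at offset 25: 0xF1 = 11110001 → 4-byte char (#10). Advance 4.
Reached end at offset 29 after 10 code points.

10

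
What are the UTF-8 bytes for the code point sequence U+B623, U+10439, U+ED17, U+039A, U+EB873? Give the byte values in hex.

EB 98 A3 F0 90 90 B9 EE B4 97 CE 9A F3 AB A1 B3

U+B623: 3-byte form → EB 98 A3.
U+10439: 4-byte form → F0 90 90 B9.
U+ED17: 3-byte form → EE B4 97.
U+039A: 2-byte form → CE 9A.
U+EB873: 4-byte form → F3 AB A1 B3.
Concatenated (16 bytes): EB 98 A3 F0 90 90 B9 EE B4 97 CE 9A F3 AB A1 B3.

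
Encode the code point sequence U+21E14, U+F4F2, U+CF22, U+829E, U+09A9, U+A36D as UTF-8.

U+21E14: 4-byte form → F0 A1 B8 94.
U+F4F2: 3-byte form → EF 93 B2.
U+CF22: 3-byte form → EC BC A2.
U+829E: 3-byte form → E8 8A 9E.
U+09A9: 3-byte form → E0 A6 A9.
U+A36D: 3-byte form → EA 8D AD.
Concatenated (19 bytes): F0 A1 B8 94 EF 93 B2 EC BC A2 E8 8A 9E E0 A6 A9 EA 8D AD.

F0 A1 B8 94 EF 93 B2 EC BC A2 E8 8A 9E E0 A6 A9 EA 8D AD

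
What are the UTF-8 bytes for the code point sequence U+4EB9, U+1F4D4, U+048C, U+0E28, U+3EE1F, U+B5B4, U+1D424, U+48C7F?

U+4EB9: 3-byte form → E4 BA B9.
U+1F4D4: 4-byte form → F0 9F 93 94.
U+048C: 2-byte form → D2 8C.
U+0E28: 3-byte form → E0 B8 A8.
U+3EE1F: 4-byte form → F0 BE B8 9F.
U+B5B4: 3-byte form → EB 96 B4.
U+1D424: 4-byte form → F0 9D 90 A4.
U+48C7F: 4-byte form → F1 88 B1 BF.
Concatenated (27 bytes): E4 BA B9 F0 9F 93 94 D2 8C E0 B8 A8 F0 BE B8 9F EB 96 B4 F0 9D 90 A4 F1 88 B1 BF.

E4 BA B9 F0 9F 93 94 D2 8C E0 B8 A8 F0 BE B8 9F EB 96 B4 F0 9D 90 A4 F1 88 B1 BF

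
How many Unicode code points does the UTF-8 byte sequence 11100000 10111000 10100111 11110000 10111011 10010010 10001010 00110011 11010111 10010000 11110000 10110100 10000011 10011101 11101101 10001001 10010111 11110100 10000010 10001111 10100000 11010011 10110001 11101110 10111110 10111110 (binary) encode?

9

Byte at offset 0: 0xE0 = 11100000 → 3-byte char (#1). Advance 3.
Byte at offset 3: 0xF0 = 11110000 → 4-byte char (#2). Advance 4.
Byte at offset 7: 0x33 = 00110011 → 1-byte char (#3). Advance 1.
Byte at offset 8: 0xD7 = 11010111 → 2-byte char (#4). Advance 2.
Byte at offset 10: 0xF0 = 11110000 → 4-byte char (#5). Advance 4.
Byte at offset 14: 0xED = 11101101 → 3-byte char (#6). Advance 3.
Byte at offset 17: 0xF4 = 11110100 → 4-byte char (#7). Advance 4.
Byte at offset 21: 0xD3 = 11010011 → 2-byte char (#8). Advance 2.
Byte at offset 23: 0xEE = 11101110 → 3-byte char (#9). Advance 3.
Reached end at offset 26 after 9 code points.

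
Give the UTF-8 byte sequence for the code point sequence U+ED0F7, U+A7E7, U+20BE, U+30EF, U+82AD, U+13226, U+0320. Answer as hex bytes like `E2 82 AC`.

F3 AD 83 B7 EA 9F A7 E2 82 BE E3 83 AF E8 8A AD F0 93 88 A6 CC A0

U+ED0F7: 4-byte form → F3 AD 83 B7.
U+A7E7: 3-byte form → EA 9F A7.
U+20BE: 3-byte form → E2 82 BE.
U+30EF: 3-byte form → E3 83 AF.
U+82AD: 3-byte form → E8 8A AD.
U+13226: 4-byte form → F0 93 88 A6.
U+0320: 2-byte form → CC A0.
Concatenated (22 bytes): F3 AD 83 B7 EA 9F A7 E2 82 BE E3 83 AF E8 8A AD F0 93 88 A6 CC A0.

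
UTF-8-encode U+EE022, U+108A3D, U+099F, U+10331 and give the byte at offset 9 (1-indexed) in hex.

1-indexed offset 9 is 0-indexed offset 8.
U+EE022 → 4-byte form F3 AE 80 A2 at offsets 0–3.
U+108A3D → 4-byte form F4 88 A8 BD at offsets 4–7.
U+099F → 3-byte form E0 A6 9F at offsets 8–10.
Offset 8 falls in char 3's range; it's byte 1 of E0 A6 9F = 0xE0.

0xE0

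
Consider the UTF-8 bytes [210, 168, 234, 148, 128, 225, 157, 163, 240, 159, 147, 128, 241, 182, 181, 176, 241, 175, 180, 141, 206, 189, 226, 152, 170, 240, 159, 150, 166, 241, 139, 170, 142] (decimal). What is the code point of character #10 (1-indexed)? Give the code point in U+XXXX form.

U+4BA8E

Offset 0: leading byte 0xD2 = 11010010 → 2-byte char #1 = D2 A8.
Offset 2: leading byte 0xEA = 11101010 → 3-byte char #2 = EA 94 80.
Offset 5: leading byte 0xE1 = 11100001 → 3-byte char #3 = E1 9D A3.
Offset 8: leading byte 0xF0 = 11110000 → 4-byte char #4 = F0 9F 93 80.
Offset 12: leading byte 0xF1 = 11110001 → 4-byte char #5 = F1 B6 B5 B0.
Offset 16: leading byte 0xF1 = 11110001 → 4-byte char #6 = F1 AF B4 8D.
Offset 20: leading byte 0xCE = 11001110 → 2-byte char #7 = CE BD.
Offset 22: leading byte 0xE2 = 11100010 → 3-byte char #8 = E2 98 AA.
Offset 25: leading byte 0xF0 = 11110000 → 4-byte char #9 = F0 9F 96 A6.
Offset 29: leading byte 0xF1 = 11110001 → 4-byte char #10 = F1 8B AA 8E.
Leading byte 0xF1 = 11110001 matches 11110xxx → 4-byte sequence.
Byte 1: 0xF1 = 11110001, payload 001 (3 bits).
Byte 2: 0x8B = 10001011 (10xxxxxx ✓), payload 001011.
Byte 3: 0xAA = 10101010 (10xxxxxx ✓), payload 101010.
Byte 4: 0x8E = 10001110 (10xxxxxx ✓), payload 001110.
Concatenate: 001001011101010001110 = 0x4BA8E (21 bits → U+4BA8E).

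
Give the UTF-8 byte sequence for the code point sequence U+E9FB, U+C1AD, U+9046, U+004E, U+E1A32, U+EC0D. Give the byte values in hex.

U+E9FB: 3-byte form → EE A7 BB.
U+C1AD: 3-byte form → EC 86 AD.
U+9046: 3-byte form → E9 81 86.
U+004E: 1-byte form → 4E.
U+E1A32: 4-byte form → F3 A1 A8 B2.
U+EC0D: 3-byte form → EE B0 8D.
Concatenated (17 bytes): EE A7 BB EC 86 AD E9 81 86 4E F3 A1 A8 B2 EE B0 8D.

EE A7 BB EC 86 AD E9 81 86 4E F3 A1 A8 B2 EE B0 8D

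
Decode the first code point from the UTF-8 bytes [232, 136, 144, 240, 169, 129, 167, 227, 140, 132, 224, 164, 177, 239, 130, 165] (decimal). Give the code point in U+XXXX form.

Offset 0: leading byte 0xE8 = 11101000 → 3-byte char #1 = E8 88 90.
Leading byte 0xE8 = 11101000 matches 1110xxxx → 3-byte sequence.
Byte 1: 0xE8 = 11101000, payload 1000 (4 bits).
Byte 2: 0x88 = 10001000 (10xxxxxx ✓), payload 001000.
Byte 3: 0x90 = 10010000 (10xxxxxx ✓), payload 010000.
Concatenate: 1000001000010000 = 0x8210 (16 bits → U+8210).

U+8210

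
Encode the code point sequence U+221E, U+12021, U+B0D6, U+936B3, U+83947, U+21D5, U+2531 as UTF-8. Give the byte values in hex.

E2 88 9E F0 92 80 A1 EB 83 96 F2 93 9A B3 F2 83 A5 87 E2 87 95 E2 94 B1

U+221E: 3-byte form → E2 88 9E.
U+12021: 4-byte form → F0 92 80 A1.
U+B0D6: 3-byte form → EB 83 96.
U+936B3: 4-byte form → F2 93 9A B3.
U+83947: 4-byte form → F2 83 A5 87.
U+21D5: 3-byte form → E2 87 95.
U+2531: 3-byte form → E2 94 B1.
Concatenated (24 bytes): E2 88 9E F0 92 80 A1 EB 83 96 F2 93 9A B3 F2 83 A5 87 E2 87 95 E2 94 B1.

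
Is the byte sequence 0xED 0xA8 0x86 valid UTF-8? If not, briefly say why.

Structurally a 3-byte sequence; payload = 0xDA06.
But 0xDA06 is in U+D800–U+DFFF, the surrogate range. Surrogates are not Unicode scalar values and are forbidden in UTF-8.

invalid (encodes a surrogate (U+D800–U+DFFF))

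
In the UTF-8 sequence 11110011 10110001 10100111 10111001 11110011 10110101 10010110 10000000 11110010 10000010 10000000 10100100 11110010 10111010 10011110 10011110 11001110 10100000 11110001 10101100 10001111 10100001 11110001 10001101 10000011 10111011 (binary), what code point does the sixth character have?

Offset 0: leading byte 0xF3 = 11110011 → 4-byte char #1 = F3 B1 A7 B9.
Offset 4: leading byte 0xF3 = 11110011 → 4-byte char #2 = F3 B5 96 80.
Offset 8: leading byte 0xF2 = 11110010 → 4-byte char #3 = F2 82 80 A4.
Offset 12: leading byte 0xF2 = 11110010 → 4-byte char #4 = F2 BA 9E 9E.
Offset 16: leading byte 0xCE = 11001110 → 2-byte char #5 = CE A0.
Offset 18: leading byte 0xF1 = 11110001 → 4-byte char #6 = F1 AC 8F A1.
Leading byte 0xF1 = 11110001 matches 11110xxx → 4-byte sequence.
Byte 1: 0xF1 = 11110001, payload 001 (3 bits).
Byte 2: 0xAC = 10101100 (10xxxxxx ✓), payload 101100.
Byte 3: 0x8F = 10001111 (10xxxxxx ✓), payload 001111.
Byte 4: 0xA1 = 10100001 (10xxxxxx ✓), payload 100001.
Concatenate: 001101100001111100001 = 0x6C3E1 (21 bits → U+6C3E1).

U+6C3E1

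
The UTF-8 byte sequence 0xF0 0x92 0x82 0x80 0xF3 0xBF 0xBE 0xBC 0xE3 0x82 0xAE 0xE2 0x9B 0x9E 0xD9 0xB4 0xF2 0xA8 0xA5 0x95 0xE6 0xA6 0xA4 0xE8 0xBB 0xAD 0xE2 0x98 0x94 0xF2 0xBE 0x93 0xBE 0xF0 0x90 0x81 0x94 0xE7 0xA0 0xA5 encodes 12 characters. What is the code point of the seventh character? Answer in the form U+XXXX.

U+69A4

Offset 0: leading byte 0xF0 = 11110000 → 4-byte char #1 = F0 92 82 80.
Offset 4: leading byte 0xF3 = 11110011 → 4-byte char #2 = F3 BF BE BC.
Offset 8: leading byte 0xE3 = 11100011 → 3-byte char #3 = E3 82 AE.
Offset 11: leading byte 0xE2 = 11100010 → 3-byte char #4 = E2 9B 9E.
Offset 14: leading byte 0xD9 = 11011001 → 2-byte char #5 = D9 B4.
Offset 16: leading byte 0xF2 = 11110010 → 4-byte char #6 = F2 A8 A5 95.
Offset 20: leading byte 0xE6 = 11100110 → 3-byte char #7 = E6 A6 A4.
Leading byte 0xE6 = 11100110 matches 1110xxxx → 3-byte sequence.
Byte 1: 0xE6 = 11100110, payload 0110 (4 bits).
Byte 2: 0xA6 = 10100110 (10xxxxxx ✓), payload 100110.
Byte 3: 0xA4 = 10100100 (10xxxxxx ✓), payload 100100.
Concatenate: 0110100110100100 = 0x69A4 (16 bits → U+69A4).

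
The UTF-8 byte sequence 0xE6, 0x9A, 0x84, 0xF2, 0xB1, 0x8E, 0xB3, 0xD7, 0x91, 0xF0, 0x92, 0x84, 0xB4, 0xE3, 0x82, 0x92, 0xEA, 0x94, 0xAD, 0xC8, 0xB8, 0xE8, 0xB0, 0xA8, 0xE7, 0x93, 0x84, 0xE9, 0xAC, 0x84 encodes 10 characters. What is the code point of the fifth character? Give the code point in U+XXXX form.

U+3092

Offset 0: leading byte 0xE6 = 11100110 → 3-byte char #1 = E6 9A 84.
Offset 3: leading byte 0xF2 = 11110010 → 4-byte char #2 = F2 B1 8E B3.
Offset 7: leading byte 0xD7 = 11010111 → 2-byte char #3 = D7 91.
Offset 9: leading byte 0xF0 = 11110000 → 4-byte char #4 = F0 92 84 B4.
Offset 13: leading byte 0xE3 = 11100011 → 3-byte char #5 = E3 82 92.
Leading byte 0xE3 = 11100011 matches 1110xxxx → 3-byte sequence.
Byte 1: 0xE3 = 11100011, payload 0011 (4 bits).
Byte 2: 0x82 = 10000010 (10xxxxxx ✓), payload 000010.
Byte 3: 0x92 = 10010010 (10xxxxxx ✓), payload 010010.
Concatenate: 0011000010010010 = 0x3092 (16 bits → U+3092).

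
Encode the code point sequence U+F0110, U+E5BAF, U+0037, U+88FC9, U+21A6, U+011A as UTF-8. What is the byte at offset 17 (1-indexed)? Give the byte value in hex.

0xC4

1-indexed offset 17 is 0-indexed offset 16.
U+F0110 → 4-byte form F3 B0 84 90 at offsets 0–3.
U+E5BAF → 4-byte form F3 A5 AE AF at offsets 4–7.
U+0037 → 1-byte form 37 at offsets 8–8.
U+88FC9 → 4-byte form F2 88 BF 89 at offsets 9–12.
U+21A6 → 3-byte form E2 86 A6 at offsets 13–15.
U+011A → 2-byte form C4 9A at offsets 16–17.
Offset 16 falls in char 6's range; it's byte 1 of C4 9A = 0xC4.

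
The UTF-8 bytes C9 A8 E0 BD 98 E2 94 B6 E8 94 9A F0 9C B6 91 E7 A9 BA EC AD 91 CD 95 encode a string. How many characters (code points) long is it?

8

Byte at offset 0: 0xC9 = 11001001 → 2-byte char (#1). Advance 2.
Byte at offset 2: 0xE0 = 11100000 → 3-byte char (#2). Advance 3.
Byte at offset 5: 0xE2 = 11100010 → 3-byte char (#3). Advance 3.
Byte at offset 8: 0xE8 = 11101000 → 3-byte char (#4). Advance 3.
Byte at offset 11: 0xF0 = 11110000 → 4-byte char (#5). Advance 4.
Byte at offset 15: 0xE7 = 11100111 → 3-byte char (#6). Advance 3.
Byte at offset 18: 0xEC = 11101100 → 3-byte char (#7). Advance 3.
Byte at offset 21: 0xCD = 11001101 → 2-byte char (#8). Advance 2.
Reached end at offset 23 after 8 code points.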